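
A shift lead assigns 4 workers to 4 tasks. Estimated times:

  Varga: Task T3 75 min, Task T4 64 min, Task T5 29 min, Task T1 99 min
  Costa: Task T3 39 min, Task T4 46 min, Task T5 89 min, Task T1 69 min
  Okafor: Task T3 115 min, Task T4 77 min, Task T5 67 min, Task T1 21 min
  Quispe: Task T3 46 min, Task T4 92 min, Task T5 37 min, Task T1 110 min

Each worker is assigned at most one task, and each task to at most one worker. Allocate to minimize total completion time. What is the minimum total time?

Minimum total: 142 min

Treat this as an assignment problem: match each worker to one task.
Optimal: Varga→Task T5 (29 min), Costa→Task T4 (46 min), Okafor→Task T1 (21 min), Quispe→Task T3 (46 min) — total 29+46+21+46 = 142 min.
Next-best assignment: Varga→Task T4, Costa→Task T3, Okafor→Task T1, Quispe→Task T5 = 161 min.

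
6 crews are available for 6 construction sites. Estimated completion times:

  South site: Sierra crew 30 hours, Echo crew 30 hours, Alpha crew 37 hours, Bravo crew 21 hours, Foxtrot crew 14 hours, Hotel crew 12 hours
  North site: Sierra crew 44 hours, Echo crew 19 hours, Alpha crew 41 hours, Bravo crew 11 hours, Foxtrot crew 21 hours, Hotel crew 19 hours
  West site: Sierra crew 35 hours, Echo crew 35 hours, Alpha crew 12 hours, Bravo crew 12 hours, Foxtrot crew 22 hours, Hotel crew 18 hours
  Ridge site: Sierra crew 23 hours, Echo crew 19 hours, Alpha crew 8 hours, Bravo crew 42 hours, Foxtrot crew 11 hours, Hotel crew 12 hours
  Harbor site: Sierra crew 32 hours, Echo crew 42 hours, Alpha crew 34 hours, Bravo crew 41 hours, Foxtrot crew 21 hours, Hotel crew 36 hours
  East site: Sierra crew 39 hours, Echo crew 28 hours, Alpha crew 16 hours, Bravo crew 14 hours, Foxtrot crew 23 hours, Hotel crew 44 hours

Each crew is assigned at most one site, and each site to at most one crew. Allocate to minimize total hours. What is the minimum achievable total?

Minimum total: 100 hours

This is a one-to-one assignment (minimum-cost bipartite matching).
Optimal: Sierra crew→Harbor site (32 hours), Echo crew→North site (19 hours), Alpha crew→West site (12 hours), Bravo crew→East site (14 hours), Foxtrot crew→Ridge site (11 hours), Hotel crew→South site (12 hours) — total 32+19+12+14+11+12 = 100 hours.
Column-greedy (each site in turn goes to its cheapest remaining crew) gives 106 hours, worse by 6.
Swapping Foxtrot crew↔Bravo crew (Foxtrot crew→East site 23 hours, Bravo crew→Ridge site 42 hours) adds 40.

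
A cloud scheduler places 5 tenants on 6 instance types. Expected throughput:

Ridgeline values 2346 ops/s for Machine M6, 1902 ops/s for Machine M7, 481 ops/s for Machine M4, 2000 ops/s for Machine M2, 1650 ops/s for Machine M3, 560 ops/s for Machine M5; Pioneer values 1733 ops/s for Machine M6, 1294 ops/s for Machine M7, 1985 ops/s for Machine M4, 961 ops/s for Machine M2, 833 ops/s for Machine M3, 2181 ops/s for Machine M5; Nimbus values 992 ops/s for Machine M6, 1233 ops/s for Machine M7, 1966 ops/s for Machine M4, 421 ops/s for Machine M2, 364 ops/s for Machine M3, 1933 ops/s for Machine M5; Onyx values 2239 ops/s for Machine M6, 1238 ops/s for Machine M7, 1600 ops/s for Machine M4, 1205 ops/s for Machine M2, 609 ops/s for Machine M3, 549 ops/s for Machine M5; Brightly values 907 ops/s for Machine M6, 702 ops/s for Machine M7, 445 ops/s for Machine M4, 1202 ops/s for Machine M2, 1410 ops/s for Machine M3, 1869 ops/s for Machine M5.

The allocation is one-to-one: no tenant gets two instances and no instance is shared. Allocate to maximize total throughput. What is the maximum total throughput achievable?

Max total: 9796 ops/s

This is the linear assignment problem.
Optimal: Ridgeline→Machine M2 (2000 ops/s), Pioneer→Machine M5 (2181 ops/s), Nimbus→Machine M4 (1966 ops/s), Onyx→Machine M6 (2239 ops/s), Brightly→Machine M3 (1410 ops/s) — total 2000+2181+1966+2239+1410 = 9796 ops/s.
Row-greedy (each tenant in turn takes its best remaining instance) gives 9141 ops/s, worse by 655.
No other one-to-one assignment exceeds 9796 ops/s.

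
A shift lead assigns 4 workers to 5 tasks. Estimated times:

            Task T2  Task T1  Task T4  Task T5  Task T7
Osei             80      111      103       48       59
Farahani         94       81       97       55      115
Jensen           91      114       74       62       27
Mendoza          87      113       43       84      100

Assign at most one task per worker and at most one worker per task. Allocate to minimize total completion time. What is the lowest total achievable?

Min total: 199 min

Treat this as an assignment problem: match each worker to one task.
Optimal: Osei→Task T5 (48 min), Farahani→Task T1 (81 min), Jensen→Task T7 (27 min), Mendoza→Task T4 (43 min) — total 48+81+27+43 = 199 min.
Column-greedy (each task in turn goes to its cheapest remaining worker) gives 266 min, worse by 67.
Swapping Osei↔Jensen (Osei→Task T7 59 min, Jensen→Task T5 62 min) adds 46.
Checked against all permutations: 199 min is optimal.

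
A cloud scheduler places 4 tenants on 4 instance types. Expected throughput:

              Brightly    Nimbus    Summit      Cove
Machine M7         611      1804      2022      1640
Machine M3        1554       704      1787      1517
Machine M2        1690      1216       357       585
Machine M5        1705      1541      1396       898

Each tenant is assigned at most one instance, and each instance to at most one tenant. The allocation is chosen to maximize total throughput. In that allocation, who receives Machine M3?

Optimal: Brightly→Machine M2 (1690 ops/s), Nimbus→Machine M5 (1541 ops/s), Summit→Machine M7 (2022 ops/s), Cove→Machine M3 (1517 ops/s) — total 1690+1541+2022+1517 = 6770 ops/s.
Row-greedy (each tenant in turn takes its best remaining instance) gives 5881 ops/s, worse by 889.
Checked against all permutations: 6770 ops/s is optimal.
Cove's own top instance is Machine M7 (1640 ops/s), but forcing Cove→Machine M7 and reassigning the rest optimally gives only 6658 ops/s — worse by 112.

Cove receives Machine M3.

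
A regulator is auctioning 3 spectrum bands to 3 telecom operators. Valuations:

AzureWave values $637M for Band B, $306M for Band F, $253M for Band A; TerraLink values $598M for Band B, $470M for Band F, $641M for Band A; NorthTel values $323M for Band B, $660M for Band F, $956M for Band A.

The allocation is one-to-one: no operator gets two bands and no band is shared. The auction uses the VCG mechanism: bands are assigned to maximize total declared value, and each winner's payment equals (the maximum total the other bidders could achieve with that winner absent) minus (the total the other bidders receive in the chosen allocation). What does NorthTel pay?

Efficient allocation: AzureWave→Band B ($637M), TerraLink→Band F ($470M), NorthTel→Band A ($956M); total welfare W = $2063M.
NorthTel receives Band A at value $956M, so the others get W − 956 = $1107M.
Without NorthTel: best allocation of the remaining 2 bidders over all 3 bands is AzureWave→Band B ($637M), TerraLink→Band A ($641M), total $1278M.
VCG payment = (others' best without NorthTel) − (others' welfare with NorthTel) = 1278 − 1107 = $171M.

NorthTel pays $171M.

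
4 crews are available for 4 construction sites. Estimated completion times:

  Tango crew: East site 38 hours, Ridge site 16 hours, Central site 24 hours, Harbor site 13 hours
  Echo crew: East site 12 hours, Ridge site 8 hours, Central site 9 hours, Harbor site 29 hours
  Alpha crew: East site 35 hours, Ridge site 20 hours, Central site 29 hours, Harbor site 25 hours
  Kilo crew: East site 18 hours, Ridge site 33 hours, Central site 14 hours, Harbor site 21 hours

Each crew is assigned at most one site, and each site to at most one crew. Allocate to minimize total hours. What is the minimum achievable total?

Min total: 59 hours

Optimal: Tango crew→Harbor site (13 hours), Echo crew→East site (12 hours), Alpha crew→Ridge site (20 hours), Kilo crew→Central site (14 hours) — total 13+12+20+14 = 59 hours.
Row-greedy (each crew in turn takes its cheapest remaining site) gives 68 hours, worse by 9.
Swapping Alpha crew↔Echo crew (Alpha crew→East site 35 hours, Echo crew→Ridge site 8 hours) adds 11.
Every other assignment is strictly worse.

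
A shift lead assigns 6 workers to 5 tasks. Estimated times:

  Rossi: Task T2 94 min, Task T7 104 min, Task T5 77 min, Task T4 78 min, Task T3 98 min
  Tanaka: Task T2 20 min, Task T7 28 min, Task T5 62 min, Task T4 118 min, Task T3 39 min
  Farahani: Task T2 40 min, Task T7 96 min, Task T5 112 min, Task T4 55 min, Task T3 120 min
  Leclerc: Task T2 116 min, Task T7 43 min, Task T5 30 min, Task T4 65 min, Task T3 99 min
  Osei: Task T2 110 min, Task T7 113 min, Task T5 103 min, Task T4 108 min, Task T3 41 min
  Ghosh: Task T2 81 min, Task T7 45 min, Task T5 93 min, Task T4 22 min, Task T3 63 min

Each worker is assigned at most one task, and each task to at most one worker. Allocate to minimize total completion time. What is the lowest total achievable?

Min total: 161 min

This is the linear assignment problem.
Optimal: Farahani→Task T2 (40 min), Tanaka→Task T7 (28 min), Leclerc→Task T5 (30 min), Ghosh→Task T4 (22 min), Osei→Task T3 (41 min) — total 40+28+30+22+41 = 161 min.
Next-best assignment: Tanaka→Task T2, Ghosh→Task T7, Leclerc→Task T5, Farahani→Task T4, Osei→Task T3 = 191 min.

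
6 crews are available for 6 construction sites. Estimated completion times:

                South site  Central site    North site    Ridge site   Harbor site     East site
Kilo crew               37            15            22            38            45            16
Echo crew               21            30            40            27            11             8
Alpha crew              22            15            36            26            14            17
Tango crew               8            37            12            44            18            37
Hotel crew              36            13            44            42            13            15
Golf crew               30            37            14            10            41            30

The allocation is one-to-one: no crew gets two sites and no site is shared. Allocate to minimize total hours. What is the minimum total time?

Minimum total: 75 hours

Optimal: Kilo crew→North site (22 hours), Echo crew→East site (8 hours), Alpha crew→Harbor site (14 hours), Tango crew→South site (8 hours), Hotel crew→Central site (13 hours), Golf crew→Ridge site (10 hours) — total 22+8+14+8+13+10 = 75 hours.
Column-greedy (each site in turn goes to its cheapest remaining crew) gives 88 hours, worse by 13.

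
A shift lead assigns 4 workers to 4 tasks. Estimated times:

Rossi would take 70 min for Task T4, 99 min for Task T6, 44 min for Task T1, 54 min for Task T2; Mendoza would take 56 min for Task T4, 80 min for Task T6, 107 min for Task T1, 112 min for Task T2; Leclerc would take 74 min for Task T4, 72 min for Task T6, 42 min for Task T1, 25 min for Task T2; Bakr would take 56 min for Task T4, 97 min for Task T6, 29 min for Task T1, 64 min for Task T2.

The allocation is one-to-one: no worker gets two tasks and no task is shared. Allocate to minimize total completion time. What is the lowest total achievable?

Optimal: Rossi→Task T4 (70 min), Mendoza→Task T6 (80 min), Leclerc→Task T2 (25 min), Bakr→Task T1 (29 min) — total 70+80+25+29 = 204 min.
Next-best assignment: Rossi→Task T1, Mendoza→Task T6, Leclerc→Task T2, Bakr→Task T4 = 205 min.

Min total: 204 min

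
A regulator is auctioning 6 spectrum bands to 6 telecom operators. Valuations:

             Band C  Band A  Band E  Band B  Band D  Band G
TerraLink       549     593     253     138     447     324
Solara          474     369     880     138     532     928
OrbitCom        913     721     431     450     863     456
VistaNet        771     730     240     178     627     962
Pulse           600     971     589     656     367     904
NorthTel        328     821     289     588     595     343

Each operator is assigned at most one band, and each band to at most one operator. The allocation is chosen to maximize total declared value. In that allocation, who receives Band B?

This is the linear assignment problem.
Optimal: TerraLink→Band C ($549M), Solara→Band E ($880M), OrbitCom→Band D ($863M), VistaNet→Band G ($962M), Pulse→Band A ($971M), NorthTel→Band B ($588M) — total 549+880+863+962+971+588 = $4813M.
Row-greedy (each operator in turn takes its best remaining band) gives $4006M, worse by 807.
No other one-to-one assignment exceeds $4813M.
NorthTel's own top band is Band A ($821M), but forcing NorthTel→Band A and reassigning the rest optimally gives only $4731M — worse by 82.

NorthTel receives Band B.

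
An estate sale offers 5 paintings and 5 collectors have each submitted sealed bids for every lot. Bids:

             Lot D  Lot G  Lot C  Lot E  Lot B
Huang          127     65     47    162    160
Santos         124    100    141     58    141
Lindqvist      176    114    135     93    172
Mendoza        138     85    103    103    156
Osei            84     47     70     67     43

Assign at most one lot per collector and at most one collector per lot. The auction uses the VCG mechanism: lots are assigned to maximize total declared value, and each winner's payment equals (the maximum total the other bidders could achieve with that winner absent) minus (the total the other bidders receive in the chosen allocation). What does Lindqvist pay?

Lindqvist pays $37.

Efficient allocation: Huang→Lot E ($162), Santos→Lot C ($141), Lindqvist→Lot D ($176), Mendoza→Lot B ($156), Osei→Lot G ($47); total welfare W = $682.
Lindqvist receives Lot D at value $176, so the others get W − 176 = $506.
Without Lindqvist: best allocation of the remaining 4 bidders over all 5 lots is Huang→Lot E ($162), Santos→Lot C ($141), Mendoza→Lot B ($156), Osei→Lot D ($84), total $543.
VCG payment = (others' best without Lindqvist) − (others' welfare with Lindqvist) = 543 − 506 = $37.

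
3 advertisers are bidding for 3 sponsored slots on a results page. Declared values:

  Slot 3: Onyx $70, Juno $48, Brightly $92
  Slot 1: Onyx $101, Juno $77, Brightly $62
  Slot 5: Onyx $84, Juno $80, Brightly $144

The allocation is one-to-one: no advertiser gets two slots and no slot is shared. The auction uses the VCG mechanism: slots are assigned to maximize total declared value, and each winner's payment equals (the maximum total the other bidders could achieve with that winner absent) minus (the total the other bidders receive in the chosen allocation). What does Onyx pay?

Efficient allocation: Onyx→Slot 1 ($101), Juno→Slot 3 ($48), Brightly→Slot 5 ($144); total welfare W = $293.
Onyx receives Slot 1 at value $101, so the others get W − 101 = $192.
Without Onyx: best allocation of the remaining 2 bidders over all 3 slots is Juno→Slot 1 ($77), Brightly→Slot 5 ($144), total $221.
VCG payment = (others' best without Onyx) − (others' welfare with Onyx) = 221 − 192 = $29.

Onyx pays $29.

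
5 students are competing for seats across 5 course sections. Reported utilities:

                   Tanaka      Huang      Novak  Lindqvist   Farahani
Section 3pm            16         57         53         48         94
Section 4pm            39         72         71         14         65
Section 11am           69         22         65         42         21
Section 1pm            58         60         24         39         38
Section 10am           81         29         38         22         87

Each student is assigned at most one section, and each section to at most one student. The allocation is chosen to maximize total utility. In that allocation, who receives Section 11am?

Novak receives Section 11am.

Optimal: Tanaka→Section 10am (81 points), Huang→Section 4pm (72 points), Novak→Section 11am (65 points), Lindqvist→Section 1pm (39 points), Farahani→Section 3pm (94 points) — total 81+72+65+39+94 = 351 points.
Next-best assignment: Tanaka→Section 10am, Huang→Section 1pm, Novak→Section 4pm, Lindqvist→Section 11am, Farahani→Section 3pm = 348 points.
Novak's own top section is Section 4pm (71 points), but forcing Novak→Section 4pm and reassigning the rest optimally gives only 348 points — worse by 3.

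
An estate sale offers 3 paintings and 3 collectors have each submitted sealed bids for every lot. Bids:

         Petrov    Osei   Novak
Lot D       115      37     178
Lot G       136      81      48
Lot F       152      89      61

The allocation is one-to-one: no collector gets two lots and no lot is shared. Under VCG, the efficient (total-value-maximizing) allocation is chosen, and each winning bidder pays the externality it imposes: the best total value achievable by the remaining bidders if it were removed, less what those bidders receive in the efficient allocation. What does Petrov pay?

Petrov pays $8.

Efficient allocation: Petrov→Lot F ($152), Osei→Lot G ($81), Novak→Lot D ($178); total welfare W = $411.
Petrov receives Lot F at value $152, so the others get W − 152 = $259.
Without Petrov: best allocation of the remaining 2 bidders over all 3 lots is Osei→Lot F ($89), Novak→Lot D ($178), total $267.
VCG payment = (others' best without Petrov) − (others' welfare with Petrov) = 267 − 259 = $8.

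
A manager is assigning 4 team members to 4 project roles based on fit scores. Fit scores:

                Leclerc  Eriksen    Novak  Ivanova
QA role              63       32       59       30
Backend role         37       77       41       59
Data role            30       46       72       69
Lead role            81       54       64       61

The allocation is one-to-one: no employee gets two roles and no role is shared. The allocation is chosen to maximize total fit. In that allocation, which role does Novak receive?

Optimal: Leclerc→Lead role (81 pts), Eriksen→Backend role (77 pts), Novak→QA role (59 pts), Ivanova→Data role (69 pts) — total 81+77+59+69 = 286 pts.
Column-greedy (each role in turn goes to its best remaining employee) gives 273 pts, worse by 13.
Swapping Novak↔Ivanova (Novak→Data role 72 pts, Ivanova→QA role 30 pts) loses 26.
Novak's own top role is Data role (72 pts), but forcing Novak→Data role and reassigning the rest optimally gives only 273 pts — worse by 13.

Novak receives QA role.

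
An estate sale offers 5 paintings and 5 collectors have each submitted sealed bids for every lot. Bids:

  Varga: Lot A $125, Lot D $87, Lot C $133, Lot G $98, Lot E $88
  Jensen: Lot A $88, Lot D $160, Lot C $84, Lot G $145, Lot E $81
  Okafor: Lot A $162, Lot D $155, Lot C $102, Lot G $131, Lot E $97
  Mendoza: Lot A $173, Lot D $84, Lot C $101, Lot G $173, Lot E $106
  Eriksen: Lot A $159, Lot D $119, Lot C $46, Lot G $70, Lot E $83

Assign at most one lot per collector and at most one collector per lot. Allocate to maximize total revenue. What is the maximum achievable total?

Max total: $722

Optimal: Varga→Lot C ($133), Jensen→Lot D ($160), Okafor→Lot E ($97), Mendoza→Lot G ($173), Eriksen→Lot A ($159) — total 133+160+97+173+159 = $722.
Column-greedy (each lot in turn goes to its best remaining collector) gives $680, worse by 42.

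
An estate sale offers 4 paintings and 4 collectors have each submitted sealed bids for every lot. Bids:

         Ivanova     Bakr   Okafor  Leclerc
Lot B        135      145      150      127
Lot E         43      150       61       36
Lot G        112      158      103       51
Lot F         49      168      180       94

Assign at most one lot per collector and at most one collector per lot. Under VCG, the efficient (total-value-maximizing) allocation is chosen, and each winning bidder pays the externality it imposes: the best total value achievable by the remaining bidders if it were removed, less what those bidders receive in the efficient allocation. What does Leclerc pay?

Efficient allocation: Ivanova→Lot G ($112), Bakr→Lot E ($150), Okafor→Lot F ($180), Leclerc→Lot B ($127); total welfare W = $569.
Leclerc receives Lot B at value $127, so the others get W − 127 = $442.
Without Leclerc: best allocation of the remaining 3 bidders over all 4 lots is Ivanova→Lot B ($135), Bakr→Lot G ($158), Okafor→Lot F ($180), total $473.
VCG payment = (others' best without Leclerc) − (others' welfare with Leclerc) = 473 − 442 = $31.

Leclerc pays $31.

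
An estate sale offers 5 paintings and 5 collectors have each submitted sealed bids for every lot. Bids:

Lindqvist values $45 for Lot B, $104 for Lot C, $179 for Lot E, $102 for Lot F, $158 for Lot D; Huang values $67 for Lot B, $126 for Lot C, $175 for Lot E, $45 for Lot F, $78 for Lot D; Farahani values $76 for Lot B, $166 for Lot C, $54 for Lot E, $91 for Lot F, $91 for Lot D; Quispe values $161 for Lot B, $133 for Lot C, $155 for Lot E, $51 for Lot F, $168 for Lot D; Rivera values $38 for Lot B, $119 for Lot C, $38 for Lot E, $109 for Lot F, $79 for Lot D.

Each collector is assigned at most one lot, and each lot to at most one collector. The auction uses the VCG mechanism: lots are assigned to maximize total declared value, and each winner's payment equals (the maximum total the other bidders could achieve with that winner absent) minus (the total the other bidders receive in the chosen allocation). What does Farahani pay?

Efficient allocation: Lindqvist→Lot D ($158), Huang→Lot E ($175), Farahani→Lot C ($166), Quispe→Lot B ($161), Rivera→Lot F ($109); total welfare W = $769.
Farahani receives Lot C at value $166, so the others get W − 166 = $603.
Without Farahani: best allocation of the remaining 4 bidders over all 5 lots is Lindqvist→Lot D ($158), Huang→Lot E ($175), Quispe→Lot B ($161), Rivera→Lot C ($119), total $613.
VCG payment = (others' best without Farahani) − (others' welfare with Farahani) = 613 − 603 = $10.

Farahani pays $10.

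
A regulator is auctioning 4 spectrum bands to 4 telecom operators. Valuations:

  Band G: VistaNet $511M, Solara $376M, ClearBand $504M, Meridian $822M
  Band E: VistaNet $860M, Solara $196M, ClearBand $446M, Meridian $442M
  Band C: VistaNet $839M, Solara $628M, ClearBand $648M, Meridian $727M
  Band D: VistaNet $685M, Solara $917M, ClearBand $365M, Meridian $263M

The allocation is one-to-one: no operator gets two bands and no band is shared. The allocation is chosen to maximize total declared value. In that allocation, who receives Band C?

ClearBand receives Band C.

Optimal: VistaNet→Band E ($860M), Solara→Band D ($917M), ClearBand→Band C ($648M), Meridian→Band G ($822M) — total 860+917+648+822 = $3247M.
Every other assignment is strictly worse.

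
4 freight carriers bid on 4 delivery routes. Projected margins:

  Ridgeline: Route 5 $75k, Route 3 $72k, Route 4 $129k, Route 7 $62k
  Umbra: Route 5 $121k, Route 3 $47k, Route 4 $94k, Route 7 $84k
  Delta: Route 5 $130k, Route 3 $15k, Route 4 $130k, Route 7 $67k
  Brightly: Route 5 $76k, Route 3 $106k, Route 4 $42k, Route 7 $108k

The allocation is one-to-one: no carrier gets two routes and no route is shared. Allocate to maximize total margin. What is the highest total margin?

Max total: $449k

Optimal: Ridgeline→Route 4 ($129k), Umbra→Route 7 ($84k), Delta→Route 5 ($130k), Brightly→Route 3 ($106k) — total 129+84+130+106 = $449k.
Swapping Delta↔Umbra (Delta→Route 7 $67k, Umbra→Route 5 $121k) loses 26.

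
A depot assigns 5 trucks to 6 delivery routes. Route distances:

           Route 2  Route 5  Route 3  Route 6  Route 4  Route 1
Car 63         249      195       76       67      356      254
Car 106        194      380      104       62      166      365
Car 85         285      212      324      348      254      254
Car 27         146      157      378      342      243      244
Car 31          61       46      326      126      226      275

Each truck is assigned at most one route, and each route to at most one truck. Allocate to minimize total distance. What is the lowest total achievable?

Treat this as an assignment problem: match each truck to one route.
Optimal: Car 63→Route 3 (76 km), Car 106→Route 6 (62 km), Car 85→Route 4 (254 km), Car 27→Route 2 (146 km), Car 31→Route 5 (46 km) — total 76+62+254+146+46 = 584 km.
Column-greedy (each route in turn goes to its cheapest remaining truck) gives 610 km, worse by 26.

Min total: 584 km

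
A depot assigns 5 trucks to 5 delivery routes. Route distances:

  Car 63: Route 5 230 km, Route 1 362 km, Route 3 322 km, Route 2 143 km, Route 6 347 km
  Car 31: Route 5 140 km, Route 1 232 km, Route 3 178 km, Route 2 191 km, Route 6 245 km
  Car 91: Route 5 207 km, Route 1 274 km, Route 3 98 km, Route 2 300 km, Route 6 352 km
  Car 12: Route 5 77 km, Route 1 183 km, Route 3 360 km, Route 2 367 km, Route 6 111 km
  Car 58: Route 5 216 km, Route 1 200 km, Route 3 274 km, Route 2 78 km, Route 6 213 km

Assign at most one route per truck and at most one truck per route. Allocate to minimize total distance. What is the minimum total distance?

Optimal: Car 63→Route 2 (143 km), Car 31→Route 5 (140 km), Car 91→Route 3 (98 km), Car 12→Route 6 (111 km), Car 58→Route 1 (200 km) — total 143+140+98+111+200 = 692 km.
No other one-to-one assignment undercuts 692 km.

Min total: 692 km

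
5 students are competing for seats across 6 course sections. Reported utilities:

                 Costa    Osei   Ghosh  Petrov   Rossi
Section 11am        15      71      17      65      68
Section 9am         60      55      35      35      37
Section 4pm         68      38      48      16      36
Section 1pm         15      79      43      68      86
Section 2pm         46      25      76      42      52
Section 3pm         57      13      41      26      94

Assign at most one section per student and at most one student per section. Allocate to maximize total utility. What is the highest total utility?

Max total: 382 points

This is the linear assignment problem.
Optimal: Costa→Section 4pm (68 points), Osei→Section 1pm (79 points), Ghosh→Section 2pm (76 points), Petrov→Section 11am (65 points), Rossi→Section 3pm (94 points) — total 68+79+76+65+94 = 382 points.
Column-greedy (each section in turn goes to its best remaining student) gives 307 points, worse by 75.
Swapping Petrov↔Osei (Petrov→Section 1pm 68 points, Osei→Section 11am 71 points) loses 5.
No other one-to-one assignment exceeds 382 points.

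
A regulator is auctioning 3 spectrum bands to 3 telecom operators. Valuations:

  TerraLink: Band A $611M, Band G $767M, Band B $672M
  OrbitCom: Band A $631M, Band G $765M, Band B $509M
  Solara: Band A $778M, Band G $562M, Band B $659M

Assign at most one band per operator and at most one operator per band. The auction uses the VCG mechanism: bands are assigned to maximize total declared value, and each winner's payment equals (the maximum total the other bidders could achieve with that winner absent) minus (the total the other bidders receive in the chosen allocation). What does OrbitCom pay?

Efficient allocation: TerraLink→Band B ($672M), OrbitCom→Band G ($765M), Solara→Band A ($778M); total welfare W = $2215M.
OrbitCom receives Band G at value $765M, so the others get W − 765 = $1450M.
Without OrbitCom: best allocation of the remaining 2 bidders over all 3 bands is TerraLink→Band G ($767M), Solara→Band A ($778M), total $1545M.
VCG payment = (others' best without OrbitCom) − (others' welfare with OrbitCom) = 1545 − 1450 = $95M.

OrbitCom pays $95M.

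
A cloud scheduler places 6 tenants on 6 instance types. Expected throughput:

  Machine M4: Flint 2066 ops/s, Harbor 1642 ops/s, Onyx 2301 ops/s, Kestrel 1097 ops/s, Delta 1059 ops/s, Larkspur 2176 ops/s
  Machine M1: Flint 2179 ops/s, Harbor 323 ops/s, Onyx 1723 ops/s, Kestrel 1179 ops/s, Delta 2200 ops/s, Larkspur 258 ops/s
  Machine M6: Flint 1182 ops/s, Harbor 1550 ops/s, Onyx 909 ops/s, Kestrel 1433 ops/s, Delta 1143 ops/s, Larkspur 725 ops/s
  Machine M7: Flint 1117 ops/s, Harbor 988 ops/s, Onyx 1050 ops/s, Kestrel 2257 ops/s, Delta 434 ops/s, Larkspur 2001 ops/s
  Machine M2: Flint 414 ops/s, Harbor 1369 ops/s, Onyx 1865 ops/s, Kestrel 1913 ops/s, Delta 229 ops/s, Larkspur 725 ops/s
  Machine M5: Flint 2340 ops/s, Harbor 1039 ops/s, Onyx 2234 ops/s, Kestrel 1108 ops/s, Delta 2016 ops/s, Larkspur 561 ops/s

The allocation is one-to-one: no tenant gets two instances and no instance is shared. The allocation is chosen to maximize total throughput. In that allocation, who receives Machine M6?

Optimal: Flint→Machine M5 (2340 ops/s), Harbor→Machine M6 (1550 ops/s), Onyx→Machine M2 (1865 ops/s), Kestrel→Machine M7 (2257 ops/s), Delta→Machine M1 (2200 ops/s), Larkspur→Machine M4 (2176 ops/s) — total 2340+1550+1865+2257+2200+2176 = 12388 ops/s.
Column-greedy (each instance in turn goes to its best remaining tenant) gives 11373 ops/s, worse by 1015.
Swapping Harbor↔Delta (Harbor→Machine M1 323 ops/s, Delta→Machine M6 1143 ops/s) loses 2284.
Harbor's own top instance is Machine M4 (1642 ops/s), but forcing Harbor→Machine M4 and reassigning the rest optimally gives only 11481 ops/s — worse by 907.

Harbor receives Machine M6.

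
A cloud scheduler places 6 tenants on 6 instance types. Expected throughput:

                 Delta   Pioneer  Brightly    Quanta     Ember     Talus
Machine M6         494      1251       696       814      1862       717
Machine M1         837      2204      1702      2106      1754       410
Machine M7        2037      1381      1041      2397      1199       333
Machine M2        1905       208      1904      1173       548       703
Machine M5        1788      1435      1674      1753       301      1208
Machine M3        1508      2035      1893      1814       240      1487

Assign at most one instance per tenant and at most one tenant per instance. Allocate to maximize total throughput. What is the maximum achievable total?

Treat this as an assignment problem: match each tenant to one instance.
Optimal: Delta→Machine M5 (1788 ops/s), Pioneer→Machine M1 (2204 ops/s), Brightly→Machine M2 (1904 ops/s), Quanta→Machine M7 (2397 ops/s), Ember→Machine M6 (1862 ops/s), Talus→Machine M3 (1487 ops/s) — total 1788+2204+1904+2397+1862+1487 = 11642 ops/s.

Max total: 11642 ops/s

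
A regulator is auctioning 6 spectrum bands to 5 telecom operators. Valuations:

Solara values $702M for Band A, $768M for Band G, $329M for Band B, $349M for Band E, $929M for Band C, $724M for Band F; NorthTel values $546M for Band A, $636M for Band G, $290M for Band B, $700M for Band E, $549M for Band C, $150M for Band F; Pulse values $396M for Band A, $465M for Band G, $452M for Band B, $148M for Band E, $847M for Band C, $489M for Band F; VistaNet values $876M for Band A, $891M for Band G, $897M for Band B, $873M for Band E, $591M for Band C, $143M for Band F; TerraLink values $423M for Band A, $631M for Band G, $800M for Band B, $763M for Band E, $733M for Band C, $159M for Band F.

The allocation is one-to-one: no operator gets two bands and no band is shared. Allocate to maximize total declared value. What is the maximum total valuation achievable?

Optimal: Solara→Band G ($768M), NorthTel→Band E ($700M), Pulse→Band C ($847M), VistaNet→Band A ($876M), TerraLink→Band B ($800M) — total 768+700+847+876+800 = $3991M.
Row-greedy (each operator in turn takes its best remaining band) gives $3646M, worse by 345.
Every other assignment is strictly worse.

Max total: $3991M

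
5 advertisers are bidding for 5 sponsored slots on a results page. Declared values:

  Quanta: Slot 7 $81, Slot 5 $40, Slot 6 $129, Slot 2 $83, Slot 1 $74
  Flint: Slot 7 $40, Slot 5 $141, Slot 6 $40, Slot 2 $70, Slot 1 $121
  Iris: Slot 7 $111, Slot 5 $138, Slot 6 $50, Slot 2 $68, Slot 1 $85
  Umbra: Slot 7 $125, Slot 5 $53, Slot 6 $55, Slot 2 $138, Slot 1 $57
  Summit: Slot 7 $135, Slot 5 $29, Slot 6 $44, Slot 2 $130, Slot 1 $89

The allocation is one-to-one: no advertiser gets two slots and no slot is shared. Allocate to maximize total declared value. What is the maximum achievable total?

Maximum total: $661

This is the linear assignment problem.
Optimal: Quanta→Slot 6 ($129), Flint→Slot 1 ($121), Iris→Slot 5 ($138), Umbra→Slot 2 ($138), Summit→Slot 7 ($135) — total 129+121+138+138+135 = $661.
Row-greedy (each advertiser in turn takes its best remaining slot) gives $608, worse by 53.
Next-best assignment: Quanta→Slot 6, Flint→Slot 1, Iris→Slot 5, Umbra→Slot 7, Summit→Slot 2 = $643.
Checked against all permutations: $661 is optimal.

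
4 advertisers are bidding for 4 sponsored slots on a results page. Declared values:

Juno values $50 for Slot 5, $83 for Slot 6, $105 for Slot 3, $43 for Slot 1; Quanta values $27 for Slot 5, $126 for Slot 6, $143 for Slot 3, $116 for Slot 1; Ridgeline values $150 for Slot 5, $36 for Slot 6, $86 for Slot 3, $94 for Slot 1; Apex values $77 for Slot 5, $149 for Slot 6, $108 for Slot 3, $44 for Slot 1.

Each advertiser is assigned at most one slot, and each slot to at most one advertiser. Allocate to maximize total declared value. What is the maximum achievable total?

This is a one-to-one assignment (maximum-weight bipartite matching).
Optimal: Juno→Slot 3 ($105), Quanta→Slot 1 ($116), Ridgeline→Slot 5 ($150), Apex→Slot 6 ($149) — total 105+116+150+149 = $520.
Max-entry greedy (repeatedly take the single best remaining cell) gives $485, worse by 35.

Max total: $520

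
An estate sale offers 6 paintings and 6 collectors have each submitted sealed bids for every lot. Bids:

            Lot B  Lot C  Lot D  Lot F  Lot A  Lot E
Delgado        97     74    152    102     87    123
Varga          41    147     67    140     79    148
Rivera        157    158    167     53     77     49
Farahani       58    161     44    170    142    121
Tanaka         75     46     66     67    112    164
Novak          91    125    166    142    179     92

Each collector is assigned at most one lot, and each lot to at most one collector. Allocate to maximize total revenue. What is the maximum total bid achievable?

Treat this as an assignment problem: match each collector to one lot.
Optimal: Delgado→Lot D ($152), Varga→Lot C ($147), Rivera→Lot B ($157), Farahani→Lot F ($170), Tanaka→Lot E ($164), Novak→Lot A ($179) — total 152+147+157+170+164+179 = $969.
Column-greedy (each lot in turn goes to its best remaining collector) gives $859, worse by 110.
Swapping Varga↔Novak (Varga→Lot A $79, Novak→Lot C $125) loses 122.

Max total: $969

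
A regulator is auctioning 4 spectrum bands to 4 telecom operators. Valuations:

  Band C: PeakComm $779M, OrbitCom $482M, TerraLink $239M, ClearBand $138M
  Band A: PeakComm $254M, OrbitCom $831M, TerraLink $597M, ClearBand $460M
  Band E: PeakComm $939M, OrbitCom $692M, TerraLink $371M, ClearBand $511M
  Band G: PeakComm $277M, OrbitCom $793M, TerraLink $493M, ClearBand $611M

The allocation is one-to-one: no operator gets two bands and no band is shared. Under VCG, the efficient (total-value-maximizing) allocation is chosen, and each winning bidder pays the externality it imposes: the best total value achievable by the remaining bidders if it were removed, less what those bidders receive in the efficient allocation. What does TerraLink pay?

TerraLink pays $298M.

Efficient allocation: PeakComm→Band C ($779M), OrbitCom→Band G ($793M), TerraLink→Band A ($597M), ClearBand→Band E ($511M); total welfare W = $2680M.
TerraLink receives Band A at value $597M, so the others get W − 597 = $2083M.
Without TerraLink: best allocation of the remaining 3 bidders over all 4 bands is PeakComm→Band E ($939M), OrbitCom→Band A ($831M), ClearBand→Band G ($611M), total $2381M.
VCG payment = (others' best without TerraLink) − (others' welfare with TerraLink) = 2381 − 2083 = $298M.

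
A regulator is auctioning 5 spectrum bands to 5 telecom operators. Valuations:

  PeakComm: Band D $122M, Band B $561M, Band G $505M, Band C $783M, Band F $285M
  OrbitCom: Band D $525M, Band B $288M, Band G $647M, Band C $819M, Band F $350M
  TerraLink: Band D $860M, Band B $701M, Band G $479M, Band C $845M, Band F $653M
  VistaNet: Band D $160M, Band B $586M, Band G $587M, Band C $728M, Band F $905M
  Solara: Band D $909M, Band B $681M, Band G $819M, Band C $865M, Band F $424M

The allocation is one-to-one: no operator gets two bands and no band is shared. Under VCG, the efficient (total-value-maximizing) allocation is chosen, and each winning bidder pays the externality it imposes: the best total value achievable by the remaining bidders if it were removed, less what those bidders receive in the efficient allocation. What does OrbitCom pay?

OrbitCom pays $222M.

Efficient allocation: PeakComm→Band B ($561M), OrbitCom→Band C ($819M), TerraLink→Band D ($860M), VistaNet→Band F ($905M), Solara→Band G ($819M); total welfare W = $3964M.
OrbitCom receives Band C at value $819M, so the others get W − 819 = $3145M.
Without OrbitCom: best allocation of the remaining 4 bidders over all 5 bands is PeakComm→Band C ($783M), TerraLink→Band D ($860M), VistaNet→Band F ($905M), Solara→Band G ($819M), total $3367M.
VCG payment = (others' best without OrbitCom) − (others' welfare with OrbitCom) = 3367 − 3145 = $222M.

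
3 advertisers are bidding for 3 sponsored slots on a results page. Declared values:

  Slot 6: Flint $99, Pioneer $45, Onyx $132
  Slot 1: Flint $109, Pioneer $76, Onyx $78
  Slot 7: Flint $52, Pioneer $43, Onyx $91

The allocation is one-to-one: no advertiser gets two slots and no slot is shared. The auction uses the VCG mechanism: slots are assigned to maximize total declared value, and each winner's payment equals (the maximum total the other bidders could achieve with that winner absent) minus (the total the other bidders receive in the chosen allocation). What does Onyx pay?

Efficient allocation: Flint→Slot 1 ($109), Pioneer→Slot 7 ($43), Onyx→Slot 6 ($132); total welfare W = $284.
Onyx receives Slot 6 at value $132, so the others get W − 132 = $152.
Without Onyx: best allocation of the remaining 2 bidders over all 3 slots is Flint→Slot 6 ($99), Pioneer→Slot 1 ($76), total $175.
VCG payment = (others' best without Onyx) − (others' welfare with Onyx) = 175 − 152 = $23.

Onyx pays $23.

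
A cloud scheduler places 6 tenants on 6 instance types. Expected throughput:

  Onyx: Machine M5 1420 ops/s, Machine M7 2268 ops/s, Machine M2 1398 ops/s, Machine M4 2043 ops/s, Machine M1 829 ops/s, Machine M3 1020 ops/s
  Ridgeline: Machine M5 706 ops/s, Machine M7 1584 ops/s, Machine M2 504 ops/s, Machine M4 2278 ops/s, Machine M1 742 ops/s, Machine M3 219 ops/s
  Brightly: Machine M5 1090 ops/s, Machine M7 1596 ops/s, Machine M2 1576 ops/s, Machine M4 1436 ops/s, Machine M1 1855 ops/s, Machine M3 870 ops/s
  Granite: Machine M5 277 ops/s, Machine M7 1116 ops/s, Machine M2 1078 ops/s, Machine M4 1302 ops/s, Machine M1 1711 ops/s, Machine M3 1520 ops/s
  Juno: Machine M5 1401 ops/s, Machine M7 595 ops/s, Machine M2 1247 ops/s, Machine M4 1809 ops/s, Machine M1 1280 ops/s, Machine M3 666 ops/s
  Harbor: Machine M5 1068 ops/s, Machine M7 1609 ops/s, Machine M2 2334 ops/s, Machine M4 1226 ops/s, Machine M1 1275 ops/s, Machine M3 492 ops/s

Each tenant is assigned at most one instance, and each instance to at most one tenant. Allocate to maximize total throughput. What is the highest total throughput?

This is a one-to-one assignment (maximum-weight bipartite matching).
Optimal: Onyx→Machine M7 (2268 ops/s), Ridgeline→Machine M4 (2278 ops/s), Brightly→Machine M1 (1855 ops/s), Granite→Machine M3 (1520 ops/s), Juno→Machine M5 (1401 ops/s), Harbor→Machine M2 (2334 ops/s) — total 2268+2278+1855+1520+1401+2334 = 11656 ops/s.
Every other assignment is strictly worse.

Max total: 11656 ops/s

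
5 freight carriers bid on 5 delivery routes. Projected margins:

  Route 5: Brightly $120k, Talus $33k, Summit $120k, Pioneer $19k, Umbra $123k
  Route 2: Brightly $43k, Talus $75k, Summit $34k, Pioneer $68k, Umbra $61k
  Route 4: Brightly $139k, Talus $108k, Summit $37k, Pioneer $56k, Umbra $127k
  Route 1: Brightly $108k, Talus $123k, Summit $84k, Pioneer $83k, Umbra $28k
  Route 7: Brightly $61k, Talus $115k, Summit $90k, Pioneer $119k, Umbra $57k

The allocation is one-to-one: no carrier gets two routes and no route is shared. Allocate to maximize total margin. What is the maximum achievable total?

Maximum total: $562k

Optimal: Brightly→Route 4 ($139k), Talus→Route 1 ($123k), Summit→Route 5 ($120k), Pioneer→Route 7 ($119k), Umbra→Route 2 ($61k) — total 139+123+120+119+61 = $562k.
Column-greedy (each route in turn goes to its best remaining carrier) gives $540k, worse by 22.
Next-best assignment: Brightly→Route 1, Talus→Route 2, Summit→Route 5, Pioneer→Route 7, Umbra→Route 4 = $549k.
Swapping Umbra↔Brightly (Umbra→Route 4 $127k, Brightly→Route 2 $43k) loses 30.
No other one-to-one assignment exceeds $562k.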